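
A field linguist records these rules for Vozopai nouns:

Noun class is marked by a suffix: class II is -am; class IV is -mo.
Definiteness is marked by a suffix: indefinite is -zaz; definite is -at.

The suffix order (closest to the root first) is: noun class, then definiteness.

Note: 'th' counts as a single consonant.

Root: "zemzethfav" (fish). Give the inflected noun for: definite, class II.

Attach noun class class II -am → zemzethfavam.
Attach definiteness definite -at → zemzethfavamat.

zemzethfavamat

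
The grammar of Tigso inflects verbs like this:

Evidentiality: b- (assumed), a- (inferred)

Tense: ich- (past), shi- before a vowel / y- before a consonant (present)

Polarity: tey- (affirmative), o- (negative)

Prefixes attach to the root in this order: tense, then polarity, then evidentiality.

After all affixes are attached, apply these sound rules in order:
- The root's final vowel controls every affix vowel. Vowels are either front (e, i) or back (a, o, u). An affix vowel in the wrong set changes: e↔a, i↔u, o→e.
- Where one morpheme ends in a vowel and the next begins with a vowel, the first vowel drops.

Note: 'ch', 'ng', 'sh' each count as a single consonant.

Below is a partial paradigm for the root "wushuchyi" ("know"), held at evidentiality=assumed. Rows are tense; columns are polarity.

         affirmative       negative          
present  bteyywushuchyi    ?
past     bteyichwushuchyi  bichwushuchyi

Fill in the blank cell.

Attach tense present y- (before consonant 'w') → ywushuchyi.
Attach polarity negative o- → oywushuchyi.
Attach evidentiality assumed b- → boywushuchyi.
Apply vowel harmony: boywushuchyi → beywushuchyi.
Vowel deletion: no change.

beywushuchyi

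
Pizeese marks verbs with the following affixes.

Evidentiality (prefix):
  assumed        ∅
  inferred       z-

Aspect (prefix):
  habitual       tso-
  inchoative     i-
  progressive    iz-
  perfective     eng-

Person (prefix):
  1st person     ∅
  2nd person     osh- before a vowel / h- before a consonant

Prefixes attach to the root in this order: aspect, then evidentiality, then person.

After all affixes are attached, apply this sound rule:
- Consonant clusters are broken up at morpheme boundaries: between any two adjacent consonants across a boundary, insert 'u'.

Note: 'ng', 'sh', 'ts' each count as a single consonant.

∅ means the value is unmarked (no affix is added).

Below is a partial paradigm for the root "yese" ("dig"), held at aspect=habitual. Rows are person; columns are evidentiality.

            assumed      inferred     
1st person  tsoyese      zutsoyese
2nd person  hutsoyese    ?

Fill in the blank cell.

Attach aspect habitual tso- → tsoyese.
Attach evidentiality inferred z- → ztsoyese.
Attach person 2nd person h- (before consonant 'z') → hztsoyese.
Apply epenthesis: hztsoyese → huzutsoyese.

huzutsoyese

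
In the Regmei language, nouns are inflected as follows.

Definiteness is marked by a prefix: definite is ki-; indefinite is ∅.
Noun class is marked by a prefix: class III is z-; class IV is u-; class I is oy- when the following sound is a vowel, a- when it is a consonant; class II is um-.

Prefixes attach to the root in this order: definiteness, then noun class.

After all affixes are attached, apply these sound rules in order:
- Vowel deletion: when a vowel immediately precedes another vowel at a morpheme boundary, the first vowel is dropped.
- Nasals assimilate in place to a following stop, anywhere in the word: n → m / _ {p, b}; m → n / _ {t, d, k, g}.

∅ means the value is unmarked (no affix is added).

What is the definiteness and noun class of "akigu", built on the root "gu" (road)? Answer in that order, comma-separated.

definite, class I

Segment: a-ki-gu.
definiteness: ki- → definite.
noun class: oy/a- → class I.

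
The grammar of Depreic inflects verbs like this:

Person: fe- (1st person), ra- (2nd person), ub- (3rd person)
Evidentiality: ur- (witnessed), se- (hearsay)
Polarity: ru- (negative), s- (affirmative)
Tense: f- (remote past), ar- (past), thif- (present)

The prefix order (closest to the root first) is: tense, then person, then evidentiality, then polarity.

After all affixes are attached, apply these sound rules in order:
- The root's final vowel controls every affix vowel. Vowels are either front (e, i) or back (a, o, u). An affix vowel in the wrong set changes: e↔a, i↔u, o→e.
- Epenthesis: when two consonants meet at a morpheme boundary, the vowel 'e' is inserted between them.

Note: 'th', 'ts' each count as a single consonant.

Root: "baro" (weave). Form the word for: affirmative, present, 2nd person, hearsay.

Attach tense present thif- → thifbaro.
Attach person 2nd person ra- → rathifbaro.
Attach evidentiality hearsay se- → serathifbaro.
Attach polarity affirmative s- → sserathifbaro.
Apply vowel harmony: sserathifbaro → ssarathufbaro.
Apply epenthesis: ssarathufbaro → sesarathufebaro.

sesarathufebaro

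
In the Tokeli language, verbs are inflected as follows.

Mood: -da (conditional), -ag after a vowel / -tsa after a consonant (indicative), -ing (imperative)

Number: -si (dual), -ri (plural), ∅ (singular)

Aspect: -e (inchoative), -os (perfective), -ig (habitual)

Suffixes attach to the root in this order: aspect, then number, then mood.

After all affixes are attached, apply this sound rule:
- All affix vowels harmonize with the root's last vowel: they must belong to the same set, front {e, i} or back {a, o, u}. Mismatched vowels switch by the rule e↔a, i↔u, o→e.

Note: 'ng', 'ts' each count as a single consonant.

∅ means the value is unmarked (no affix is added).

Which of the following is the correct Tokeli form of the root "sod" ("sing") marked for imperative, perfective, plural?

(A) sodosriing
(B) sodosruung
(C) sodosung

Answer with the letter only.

B

Attach aspect perfective -os → sodos.
Attach number plural -ri → sodosri.
Attach mood imperative -ing → sodosriing.
Apply vowel harmony: sodosriing → sodosruung.
So the correct form is sodosruung, option (B).
(A) sodosriing is wrong: it fails to apply the sound rule(s).
(C) sodosung is wrong: it uses singular instead of plural for number.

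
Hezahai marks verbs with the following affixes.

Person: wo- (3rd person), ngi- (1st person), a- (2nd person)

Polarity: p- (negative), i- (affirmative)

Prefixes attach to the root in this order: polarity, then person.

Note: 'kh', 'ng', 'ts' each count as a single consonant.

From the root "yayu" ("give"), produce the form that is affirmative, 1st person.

Attach polarity affirmative i- → iyayu.
Attach person 1st person ngi- → ngiiyayu.

ngiiyayu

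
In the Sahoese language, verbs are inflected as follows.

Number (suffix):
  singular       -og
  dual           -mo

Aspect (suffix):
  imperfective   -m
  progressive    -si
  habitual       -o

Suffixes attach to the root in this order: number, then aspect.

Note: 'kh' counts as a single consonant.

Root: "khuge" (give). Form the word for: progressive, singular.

Attach number singular -og → khugeog.
Attach aspect progressive -si → khugeogsi.

khugeogsi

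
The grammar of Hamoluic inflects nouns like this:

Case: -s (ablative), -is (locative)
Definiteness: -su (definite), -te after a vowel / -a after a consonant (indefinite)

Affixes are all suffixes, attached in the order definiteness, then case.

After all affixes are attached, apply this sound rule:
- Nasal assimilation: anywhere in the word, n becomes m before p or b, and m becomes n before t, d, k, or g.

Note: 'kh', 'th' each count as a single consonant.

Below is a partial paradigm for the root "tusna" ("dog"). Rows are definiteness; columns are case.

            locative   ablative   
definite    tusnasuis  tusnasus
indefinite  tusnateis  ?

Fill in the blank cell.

Attach definiteness indefinite -te (after vowel 'a') → tusnate.
Attach case ablative -s → tusnates.
Nasal assimilation: no change.

tusnates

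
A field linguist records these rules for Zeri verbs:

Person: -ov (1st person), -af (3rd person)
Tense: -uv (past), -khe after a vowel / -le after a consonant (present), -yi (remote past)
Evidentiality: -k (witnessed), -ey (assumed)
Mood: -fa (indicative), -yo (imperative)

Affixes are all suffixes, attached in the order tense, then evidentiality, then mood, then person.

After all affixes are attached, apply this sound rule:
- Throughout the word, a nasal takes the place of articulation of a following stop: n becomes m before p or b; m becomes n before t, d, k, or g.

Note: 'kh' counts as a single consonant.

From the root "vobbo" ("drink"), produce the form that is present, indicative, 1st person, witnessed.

Attach tense present -khe (after vowel 'o') → vobbokhe.
Attach evidentiality witnessed -k → vobbokhek.
Attach mood indicative -fa → vobbokhekfa.
Attach person 1st person -ov → vobbokhekfaov.
Nasal assimilation: no change.

vobbokhekfaov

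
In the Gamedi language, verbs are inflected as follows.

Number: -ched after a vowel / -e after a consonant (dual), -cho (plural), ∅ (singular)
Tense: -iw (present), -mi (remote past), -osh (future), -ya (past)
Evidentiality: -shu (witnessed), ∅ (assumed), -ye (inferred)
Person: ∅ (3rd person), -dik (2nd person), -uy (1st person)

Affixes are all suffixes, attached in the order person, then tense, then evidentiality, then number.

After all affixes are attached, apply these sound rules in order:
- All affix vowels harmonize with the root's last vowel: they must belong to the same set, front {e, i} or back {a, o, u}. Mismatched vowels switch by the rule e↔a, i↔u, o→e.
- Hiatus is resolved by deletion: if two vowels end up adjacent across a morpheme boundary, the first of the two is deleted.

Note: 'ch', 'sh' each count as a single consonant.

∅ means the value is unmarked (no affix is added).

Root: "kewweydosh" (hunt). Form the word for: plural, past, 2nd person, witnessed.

Attach person 2nd person -dik → kewweydoshdik.
Attach tense past -ya → kewweydoshdikya.
Attach evidentiality witnessed -shu → kewweydoshdikyashu.
Attach number plural -cho → kewweydoshdikyashucho.
Apply vowel harmony: kewweydoshdikyashucho → kewweydoshdukyashucho.
Vowel deletion: no change.

kewweydoshdukyashucho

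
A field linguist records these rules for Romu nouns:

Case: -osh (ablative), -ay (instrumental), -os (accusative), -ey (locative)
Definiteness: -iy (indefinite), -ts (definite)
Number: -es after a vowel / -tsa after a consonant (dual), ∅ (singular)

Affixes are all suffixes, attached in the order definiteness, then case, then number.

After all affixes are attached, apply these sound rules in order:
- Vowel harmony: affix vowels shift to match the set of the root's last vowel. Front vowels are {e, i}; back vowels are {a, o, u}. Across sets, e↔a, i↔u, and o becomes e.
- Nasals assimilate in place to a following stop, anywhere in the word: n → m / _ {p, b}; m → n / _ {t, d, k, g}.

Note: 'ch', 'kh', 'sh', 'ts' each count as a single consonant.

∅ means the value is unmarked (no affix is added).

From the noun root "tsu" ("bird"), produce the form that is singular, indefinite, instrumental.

Attach definiteness indefinite -iy → tsuiy.
Attach case instrumental -ay → tsuiyay.
number = singular: zero marking, form stays tsuiyay.
Apply vowel harmony: tsuiyay → tsuuyay.
Nasal assimilation: no change.

tsuuyay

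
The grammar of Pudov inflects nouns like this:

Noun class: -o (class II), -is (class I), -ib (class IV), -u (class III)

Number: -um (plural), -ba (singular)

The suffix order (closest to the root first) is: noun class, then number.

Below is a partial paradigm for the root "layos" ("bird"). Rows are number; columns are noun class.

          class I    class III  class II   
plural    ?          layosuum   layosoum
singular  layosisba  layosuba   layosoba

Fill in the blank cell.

layosisum

Attach noun class class I -is → layosis.
Attach number plural -um → layosisum.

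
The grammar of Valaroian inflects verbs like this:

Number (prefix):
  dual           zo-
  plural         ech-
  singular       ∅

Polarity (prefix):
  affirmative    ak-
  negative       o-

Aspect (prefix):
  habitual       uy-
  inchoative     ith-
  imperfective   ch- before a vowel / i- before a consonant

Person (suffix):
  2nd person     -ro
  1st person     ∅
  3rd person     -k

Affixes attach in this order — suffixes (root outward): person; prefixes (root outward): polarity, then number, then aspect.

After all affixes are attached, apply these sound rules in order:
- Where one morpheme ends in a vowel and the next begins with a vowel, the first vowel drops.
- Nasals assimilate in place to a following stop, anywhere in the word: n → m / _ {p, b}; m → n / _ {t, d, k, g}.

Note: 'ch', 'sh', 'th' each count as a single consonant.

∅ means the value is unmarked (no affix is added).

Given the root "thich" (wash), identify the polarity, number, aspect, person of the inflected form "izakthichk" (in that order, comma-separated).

Segment: i-zo-ak-thich-k.
polarity: ak- → affirmative.
number: zo- → dual.
aspect: ch/i- → imperfective.
person: -k → 3rd person.

affirmative, dual, imperfective, 3rd person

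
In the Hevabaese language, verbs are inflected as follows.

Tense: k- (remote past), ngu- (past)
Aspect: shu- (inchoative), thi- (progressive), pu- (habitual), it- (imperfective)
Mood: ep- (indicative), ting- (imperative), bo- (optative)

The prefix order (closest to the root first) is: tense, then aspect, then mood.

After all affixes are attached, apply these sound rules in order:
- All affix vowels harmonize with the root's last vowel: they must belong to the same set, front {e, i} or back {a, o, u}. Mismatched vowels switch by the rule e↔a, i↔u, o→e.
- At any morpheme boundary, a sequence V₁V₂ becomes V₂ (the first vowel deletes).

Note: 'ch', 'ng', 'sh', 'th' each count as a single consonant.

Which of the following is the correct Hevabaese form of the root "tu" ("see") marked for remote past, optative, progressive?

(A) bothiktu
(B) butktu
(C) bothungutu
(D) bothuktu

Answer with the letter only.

Attach tense remote past k- → ktu.
Attach aspect progressive thi- → thiktu.
Attach mood optative bo- → bothiktu.
Apply vowel harmony: bothiktu → bothuktu.
Vowel deletion: no change.
So the correct form is bothuktu, option (D).
(C) bothungutu is wrong: it uses past instead of remote past for tense.
(A) bothiktu is wrong: it fails to apply the sound rule(s).
(B) butktu is wrong: it uses imperfective instead of progressive for aspect.

D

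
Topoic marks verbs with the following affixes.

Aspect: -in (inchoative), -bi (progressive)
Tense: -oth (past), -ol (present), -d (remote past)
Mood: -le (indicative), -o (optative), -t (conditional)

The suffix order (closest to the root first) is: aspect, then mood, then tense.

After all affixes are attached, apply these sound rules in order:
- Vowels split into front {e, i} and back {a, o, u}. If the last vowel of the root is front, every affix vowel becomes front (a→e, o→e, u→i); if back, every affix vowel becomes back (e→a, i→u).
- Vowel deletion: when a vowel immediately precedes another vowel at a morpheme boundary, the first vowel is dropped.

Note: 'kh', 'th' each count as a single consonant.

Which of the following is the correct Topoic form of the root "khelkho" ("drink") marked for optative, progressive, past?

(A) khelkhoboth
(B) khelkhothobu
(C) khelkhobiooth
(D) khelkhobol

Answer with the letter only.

A

Attach aspect progressive -bi → khelkhobi.
Attach mood optative -o → khelkhobio.
Attach tense past -oth → khelkhobiooth.
Apply vowel harmony: khelkhobiooth → khelkhobuooth.
Apply vowel deletion: khelkhobuooth → khelkhoboth.
So the correct form is khelkhoboth, option (A).
(B) khelkhothobu is wrong: it has the affixes in the wrong order.
(C) khelkhobiooth is wrong: it fails to apply the sound rule(s).
(D) khelkhobol is wrong: it uses present instead of past for tense.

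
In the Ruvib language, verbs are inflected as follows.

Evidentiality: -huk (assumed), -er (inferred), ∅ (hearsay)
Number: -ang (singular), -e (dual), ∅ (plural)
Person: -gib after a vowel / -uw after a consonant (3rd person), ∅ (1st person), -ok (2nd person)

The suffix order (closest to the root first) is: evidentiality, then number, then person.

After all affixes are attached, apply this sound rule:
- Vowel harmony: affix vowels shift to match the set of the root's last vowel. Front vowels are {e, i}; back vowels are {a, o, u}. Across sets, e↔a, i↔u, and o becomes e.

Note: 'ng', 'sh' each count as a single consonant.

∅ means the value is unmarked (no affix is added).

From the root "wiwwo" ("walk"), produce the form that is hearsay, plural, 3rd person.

evidentiality = hearsay: zero marking, form stays wiwwo.
number = plural: zero marking, form stays wiwwo.
Attach person 3rd person -gib (after vowel 'o') → wiwwogib.
Apply vowel harmony: wiwwogib → wiwwogub.

wiwwogub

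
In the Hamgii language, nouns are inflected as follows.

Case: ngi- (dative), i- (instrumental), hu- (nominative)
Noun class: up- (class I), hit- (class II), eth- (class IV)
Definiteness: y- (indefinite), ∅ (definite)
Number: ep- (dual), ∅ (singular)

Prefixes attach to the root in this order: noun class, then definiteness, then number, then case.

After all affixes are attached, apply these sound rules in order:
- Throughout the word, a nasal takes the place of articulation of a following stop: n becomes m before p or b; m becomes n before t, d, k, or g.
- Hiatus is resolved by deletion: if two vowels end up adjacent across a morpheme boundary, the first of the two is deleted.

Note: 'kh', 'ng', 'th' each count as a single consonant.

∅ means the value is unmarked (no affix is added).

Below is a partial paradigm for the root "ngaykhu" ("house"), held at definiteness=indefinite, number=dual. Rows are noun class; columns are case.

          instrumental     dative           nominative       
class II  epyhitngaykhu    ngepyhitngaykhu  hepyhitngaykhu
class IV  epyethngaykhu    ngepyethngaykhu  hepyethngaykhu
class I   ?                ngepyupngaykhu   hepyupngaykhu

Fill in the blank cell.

epyupngaykhu

Attach noun class class I up- → upngaykhu.
Attach definiteness indefinite y- → yupngaykhu.
Attach number dual ep- → epyupngaykhu.
Attach case instrumental i- → iepyupngaykhu.
Nasal assimilation: no change.
Apply vowel deletion: iepyupngaykhu → epyupngaykhu.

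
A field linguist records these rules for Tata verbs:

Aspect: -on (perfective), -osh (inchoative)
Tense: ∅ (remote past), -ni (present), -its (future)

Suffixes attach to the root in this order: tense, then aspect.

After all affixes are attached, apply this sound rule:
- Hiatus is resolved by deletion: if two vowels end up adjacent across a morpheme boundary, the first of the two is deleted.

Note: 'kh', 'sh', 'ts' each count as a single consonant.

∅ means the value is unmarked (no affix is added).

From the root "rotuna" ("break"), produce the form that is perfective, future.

rotunitson

Attach tense future -its → rotunaits.
Attach aspect perfective -on → rotunaitson.
Apply vowel deletion: rotunaitson → rotunitson.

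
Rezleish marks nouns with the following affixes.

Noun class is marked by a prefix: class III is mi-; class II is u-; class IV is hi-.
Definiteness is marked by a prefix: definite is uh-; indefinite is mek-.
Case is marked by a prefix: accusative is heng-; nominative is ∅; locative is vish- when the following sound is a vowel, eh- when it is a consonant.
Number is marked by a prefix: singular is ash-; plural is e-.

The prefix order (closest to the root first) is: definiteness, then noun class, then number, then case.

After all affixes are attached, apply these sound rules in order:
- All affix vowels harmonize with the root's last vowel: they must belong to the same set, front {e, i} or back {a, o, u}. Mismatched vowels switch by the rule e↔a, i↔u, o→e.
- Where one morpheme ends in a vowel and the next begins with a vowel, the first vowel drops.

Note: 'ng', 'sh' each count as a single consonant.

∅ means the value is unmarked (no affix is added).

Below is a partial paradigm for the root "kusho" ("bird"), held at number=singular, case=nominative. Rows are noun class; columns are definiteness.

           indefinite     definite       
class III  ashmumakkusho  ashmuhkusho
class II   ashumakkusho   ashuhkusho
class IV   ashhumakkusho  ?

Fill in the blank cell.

Attach definiteness definite uh- → uhkusho.
Attach noun class class IV hi- → hiuhkusho.
Attach number singular ash- → ashhiuhkusho.
case = nominative: zero marking, form stays ashhiuhkusho.
Apply vowel harmony: ashhiuhkusho → ashhuuhkusho.
Apply vowel deletion: ashhuuhkusho → ashhuhkusho.

ashhuhkusho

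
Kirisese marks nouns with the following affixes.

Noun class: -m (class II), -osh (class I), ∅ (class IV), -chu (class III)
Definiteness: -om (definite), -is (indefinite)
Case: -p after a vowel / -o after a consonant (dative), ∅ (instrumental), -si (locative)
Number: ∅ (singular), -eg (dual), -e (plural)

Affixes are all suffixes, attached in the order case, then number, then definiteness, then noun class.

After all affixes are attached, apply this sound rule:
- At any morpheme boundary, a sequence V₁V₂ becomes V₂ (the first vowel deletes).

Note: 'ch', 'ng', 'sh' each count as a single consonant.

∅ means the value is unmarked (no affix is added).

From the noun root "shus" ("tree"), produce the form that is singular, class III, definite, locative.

Attach case locative -si → shussi.
number = singular: zero marking, form stays shussi.
Attach definiteness definite -om → shussiom.
Attach noun class class III -chu → shussiomchu.
Apply vowel deletion: shussiomchu → shussomchu.

shussomchu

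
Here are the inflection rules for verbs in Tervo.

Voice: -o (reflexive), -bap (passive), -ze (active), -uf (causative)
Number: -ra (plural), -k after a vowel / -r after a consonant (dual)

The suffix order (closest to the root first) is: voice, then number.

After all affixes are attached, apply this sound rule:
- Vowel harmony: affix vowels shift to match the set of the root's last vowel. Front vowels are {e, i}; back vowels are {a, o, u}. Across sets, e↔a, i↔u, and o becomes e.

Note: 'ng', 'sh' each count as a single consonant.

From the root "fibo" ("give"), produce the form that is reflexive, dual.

fibook

Attach voice reflexive -o → fiboo.
Attach number dual -k (after vowel 'o') → fibook.
Vowel harmony: no change.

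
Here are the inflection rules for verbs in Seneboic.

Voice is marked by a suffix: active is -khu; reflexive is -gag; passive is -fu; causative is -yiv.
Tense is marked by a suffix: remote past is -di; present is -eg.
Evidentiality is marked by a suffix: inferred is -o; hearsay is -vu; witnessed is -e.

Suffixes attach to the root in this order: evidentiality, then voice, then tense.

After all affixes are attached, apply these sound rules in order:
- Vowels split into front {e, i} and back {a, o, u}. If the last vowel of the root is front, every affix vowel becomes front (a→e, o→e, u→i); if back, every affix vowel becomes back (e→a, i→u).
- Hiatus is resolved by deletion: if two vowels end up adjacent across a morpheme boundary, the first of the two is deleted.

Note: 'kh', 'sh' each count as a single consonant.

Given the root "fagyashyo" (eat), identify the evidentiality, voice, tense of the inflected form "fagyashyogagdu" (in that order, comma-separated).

inferred, reflexive, remote past

Segment: fagyashyo-o-gag-di.
evidentiality: -o → inferred.
voice: -gag → reflexive.
tense: -di → remote past.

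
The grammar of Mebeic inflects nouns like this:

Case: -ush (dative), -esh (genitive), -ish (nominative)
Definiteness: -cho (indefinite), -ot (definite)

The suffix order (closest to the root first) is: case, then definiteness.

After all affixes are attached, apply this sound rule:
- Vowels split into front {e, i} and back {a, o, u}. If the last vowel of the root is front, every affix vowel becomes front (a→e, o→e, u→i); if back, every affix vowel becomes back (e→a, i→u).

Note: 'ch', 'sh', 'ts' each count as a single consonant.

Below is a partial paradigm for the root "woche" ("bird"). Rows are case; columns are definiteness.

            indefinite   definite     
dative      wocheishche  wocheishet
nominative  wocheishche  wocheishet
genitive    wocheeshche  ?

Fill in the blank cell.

Attach case genitive -esh → wocheesh.
Attach definiteness definite -ot → wocheeshot.
Apply vowel harmony: wocheeshot → wocheeshet.

wocheeshet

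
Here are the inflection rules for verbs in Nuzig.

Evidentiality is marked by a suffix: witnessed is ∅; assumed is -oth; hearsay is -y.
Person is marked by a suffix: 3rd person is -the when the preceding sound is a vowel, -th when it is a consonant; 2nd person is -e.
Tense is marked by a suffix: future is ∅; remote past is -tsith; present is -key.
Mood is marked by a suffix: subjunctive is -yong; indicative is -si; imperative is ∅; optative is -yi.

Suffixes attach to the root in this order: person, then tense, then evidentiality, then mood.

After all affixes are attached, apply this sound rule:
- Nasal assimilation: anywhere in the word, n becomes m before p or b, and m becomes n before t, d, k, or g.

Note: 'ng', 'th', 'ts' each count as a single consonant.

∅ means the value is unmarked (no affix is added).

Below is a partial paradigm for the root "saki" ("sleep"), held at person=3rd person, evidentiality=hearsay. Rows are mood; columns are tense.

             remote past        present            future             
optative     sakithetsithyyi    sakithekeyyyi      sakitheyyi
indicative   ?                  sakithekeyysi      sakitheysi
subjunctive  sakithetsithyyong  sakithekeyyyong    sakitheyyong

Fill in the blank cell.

sakithetsithysi

Attach person 3rd person -the (after vowel 'i') → sakithe.
Attach tense remote past -tsith → sakithetsith.
Attach evidentiality hearsay -y → sakithetsithy.
Attach mood indicative -si → sakithetsithysi.
Nasal assimilation: no change.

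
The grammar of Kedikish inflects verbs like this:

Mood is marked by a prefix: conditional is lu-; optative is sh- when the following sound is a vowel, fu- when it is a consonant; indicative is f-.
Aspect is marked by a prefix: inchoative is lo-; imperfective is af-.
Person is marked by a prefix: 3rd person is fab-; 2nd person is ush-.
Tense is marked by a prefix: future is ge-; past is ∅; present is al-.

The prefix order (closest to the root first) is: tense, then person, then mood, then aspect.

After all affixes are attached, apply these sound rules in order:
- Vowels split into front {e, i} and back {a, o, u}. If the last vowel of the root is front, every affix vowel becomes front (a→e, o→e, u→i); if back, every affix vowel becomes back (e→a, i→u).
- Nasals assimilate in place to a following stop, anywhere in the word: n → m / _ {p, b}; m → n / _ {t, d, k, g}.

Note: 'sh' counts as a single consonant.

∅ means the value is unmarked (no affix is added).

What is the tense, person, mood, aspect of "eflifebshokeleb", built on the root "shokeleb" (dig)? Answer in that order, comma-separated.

Segment: af-lu-fab-shokeleb.
tense: ∅ → past.
person: fab- → 3rd person.
mood: lu- → conditional.
aspect: af- → imperfective.

past, 3rd person, conditional, imperfective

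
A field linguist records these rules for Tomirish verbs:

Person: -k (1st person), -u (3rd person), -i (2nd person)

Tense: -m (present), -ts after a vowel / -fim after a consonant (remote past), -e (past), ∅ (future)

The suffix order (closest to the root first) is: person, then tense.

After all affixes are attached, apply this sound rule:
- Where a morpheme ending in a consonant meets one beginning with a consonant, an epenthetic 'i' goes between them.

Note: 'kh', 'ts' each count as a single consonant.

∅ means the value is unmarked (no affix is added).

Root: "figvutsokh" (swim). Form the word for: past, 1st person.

Attach person 1st person -k → figvutsokhk.
Attach tense past -e → figvutsokhke.
Apply epenthesis: figvutsokhke → figvutsokhike.

figvutsokhike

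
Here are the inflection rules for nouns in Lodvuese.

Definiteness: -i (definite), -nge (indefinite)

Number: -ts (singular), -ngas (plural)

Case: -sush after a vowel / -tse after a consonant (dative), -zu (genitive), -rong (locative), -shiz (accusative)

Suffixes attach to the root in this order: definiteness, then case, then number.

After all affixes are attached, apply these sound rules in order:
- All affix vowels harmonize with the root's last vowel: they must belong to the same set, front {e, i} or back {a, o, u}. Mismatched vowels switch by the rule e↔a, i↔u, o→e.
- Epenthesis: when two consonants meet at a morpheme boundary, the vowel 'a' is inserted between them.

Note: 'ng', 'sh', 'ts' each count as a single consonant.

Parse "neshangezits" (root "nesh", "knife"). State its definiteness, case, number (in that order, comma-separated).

Segment: nesh-nge-zu-ts.
definiteness: -nge → indefinite.
case: -zu → genitive.
number: -ts → singular.

indefinite, genitive, singular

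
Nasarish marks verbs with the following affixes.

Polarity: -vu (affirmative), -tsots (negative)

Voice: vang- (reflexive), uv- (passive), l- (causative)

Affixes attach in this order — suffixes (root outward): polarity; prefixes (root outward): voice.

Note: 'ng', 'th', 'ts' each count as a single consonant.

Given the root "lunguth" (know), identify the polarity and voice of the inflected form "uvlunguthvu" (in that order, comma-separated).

Segment: uv-lunguth-vu.
polarity: -vu → affirmative.
voice: uv- → passive.

affirmative, passive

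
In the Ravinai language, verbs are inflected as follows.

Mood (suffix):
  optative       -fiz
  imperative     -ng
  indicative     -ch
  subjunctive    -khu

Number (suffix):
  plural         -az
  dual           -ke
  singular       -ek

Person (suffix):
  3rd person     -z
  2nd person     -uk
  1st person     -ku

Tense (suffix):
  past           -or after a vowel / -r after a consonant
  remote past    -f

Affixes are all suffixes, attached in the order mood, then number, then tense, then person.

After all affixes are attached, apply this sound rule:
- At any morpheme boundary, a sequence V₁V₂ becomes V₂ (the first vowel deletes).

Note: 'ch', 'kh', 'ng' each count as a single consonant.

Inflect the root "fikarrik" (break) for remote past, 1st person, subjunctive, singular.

Attach mood subjunctive -khu → fikarrikkhu.
Attach number singular -ek → fikarrikkhuek.
Attach tense remote past -f → fikarrikkhuekf.
Attach person 1st person -ku → fikarrikkhuekfku.
Apply vowel deletion: fikarrikkhuekfku → fikarrikkhekfku.

fikarrikkhekfku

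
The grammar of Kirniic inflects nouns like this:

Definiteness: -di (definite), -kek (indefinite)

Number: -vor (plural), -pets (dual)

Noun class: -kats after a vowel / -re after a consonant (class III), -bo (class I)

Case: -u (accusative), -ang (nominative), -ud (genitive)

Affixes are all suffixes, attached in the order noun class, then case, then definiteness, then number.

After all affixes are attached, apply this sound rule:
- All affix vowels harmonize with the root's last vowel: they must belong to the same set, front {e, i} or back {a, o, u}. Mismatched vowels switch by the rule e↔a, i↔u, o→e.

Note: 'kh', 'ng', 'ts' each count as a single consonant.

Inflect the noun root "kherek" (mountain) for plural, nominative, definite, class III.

kherekreengdiver

Attach noun class class III -re (after consonant 'k') → kherekre.
Attach case nominative -ang → kherekreang.
Attach definiteness definite -di → kherekreangdi.
Attach number plural -vor → kherekreangdivor.
Apply vowel harmony: kherekreangdivor → kherekreengdiver.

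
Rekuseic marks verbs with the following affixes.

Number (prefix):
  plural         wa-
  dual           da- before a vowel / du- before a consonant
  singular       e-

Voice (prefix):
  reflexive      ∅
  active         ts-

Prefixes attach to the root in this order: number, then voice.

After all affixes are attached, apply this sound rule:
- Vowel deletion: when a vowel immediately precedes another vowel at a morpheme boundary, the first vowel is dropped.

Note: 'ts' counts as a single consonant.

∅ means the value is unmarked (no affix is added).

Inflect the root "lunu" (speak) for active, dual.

tsdulunu

Attach number dual du- (before consonant 'l') → dulunu.
Attach voice active ts- → tsdulunu.
Vowel deletion: no change.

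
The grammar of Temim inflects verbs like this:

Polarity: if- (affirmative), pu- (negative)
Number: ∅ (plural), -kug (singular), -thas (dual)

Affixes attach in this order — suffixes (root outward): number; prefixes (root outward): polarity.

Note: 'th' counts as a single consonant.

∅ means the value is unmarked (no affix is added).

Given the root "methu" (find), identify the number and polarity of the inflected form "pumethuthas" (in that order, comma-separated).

Segment: pu-methu-thas.
number: -thas → dual.
polarity: pu- → negative.

dual, negative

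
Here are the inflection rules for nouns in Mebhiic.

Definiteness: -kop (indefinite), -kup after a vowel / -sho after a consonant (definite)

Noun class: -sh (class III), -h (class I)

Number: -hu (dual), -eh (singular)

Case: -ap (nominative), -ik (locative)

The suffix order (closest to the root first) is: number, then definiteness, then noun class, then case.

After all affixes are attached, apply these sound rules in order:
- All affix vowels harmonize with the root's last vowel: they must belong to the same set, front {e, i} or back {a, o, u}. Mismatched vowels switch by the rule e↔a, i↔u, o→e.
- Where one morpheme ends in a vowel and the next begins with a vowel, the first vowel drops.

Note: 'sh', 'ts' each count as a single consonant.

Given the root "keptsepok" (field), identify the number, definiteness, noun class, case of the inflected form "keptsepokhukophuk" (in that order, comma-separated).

dual, indefinite, class I, locative

Segment: keptsepok-hu-kop-h-ik.
number: -hu → dual.
definiteness: -kop → indefinite.
noun class: -h → class I.
case: -ik → locative.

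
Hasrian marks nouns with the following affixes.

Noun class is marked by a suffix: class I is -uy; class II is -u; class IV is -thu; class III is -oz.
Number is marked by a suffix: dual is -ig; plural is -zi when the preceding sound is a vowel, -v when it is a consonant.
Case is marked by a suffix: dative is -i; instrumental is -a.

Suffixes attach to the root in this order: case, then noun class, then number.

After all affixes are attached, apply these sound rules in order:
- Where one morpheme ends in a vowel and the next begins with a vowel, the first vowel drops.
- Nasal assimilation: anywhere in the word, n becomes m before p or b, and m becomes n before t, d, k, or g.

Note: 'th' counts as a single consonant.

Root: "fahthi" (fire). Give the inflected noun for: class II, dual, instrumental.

Attach case instrumental -a → fahthia.
Attach noun class class II -u → fahthiau.
Attach number dual -ig → fahthiauig.
Apply vowel deletion: fahthiauig → fahthig.
Nasal assimilation: no change.

fahthig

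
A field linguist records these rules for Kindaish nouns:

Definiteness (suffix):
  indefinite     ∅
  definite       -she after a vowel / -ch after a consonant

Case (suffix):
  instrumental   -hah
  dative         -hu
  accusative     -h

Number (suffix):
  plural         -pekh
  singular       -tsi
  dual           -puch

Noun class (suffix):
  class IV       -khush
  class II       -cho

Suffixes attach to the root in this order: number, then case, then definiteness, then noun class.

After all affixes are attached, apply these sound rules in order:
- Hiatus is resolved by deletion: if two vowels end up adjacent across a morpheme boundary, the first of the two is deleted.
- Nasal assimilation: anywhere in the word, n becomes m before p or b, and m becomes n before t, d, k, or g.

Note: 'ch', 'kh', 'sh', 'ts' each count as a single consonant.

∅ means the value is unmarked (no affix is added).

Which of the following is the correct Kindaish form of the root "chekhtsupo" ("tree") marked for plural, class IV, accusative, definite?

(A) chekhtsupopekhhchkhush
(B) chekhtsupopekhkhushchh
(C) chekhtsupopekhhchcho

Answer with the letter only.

Attach number plural -pekh → chekhtsupopekh.
Attach case accusative -h → chekhtsupopekhh.
Attach definiteness definite -ch (after consonant 'h') → chekhtsupopekhhch.
Attach noun class class IV -khush → chekhtsupopekhhchkhush.
Vowel deletion: no change.
Nasal assimilation: no change.
So the correct form is chekhtsupopekhhchkhush, option (A).
(C) chekhtsupopekhhchcho is wrong: it uses class II instead of class IV for noun class.
(B) chekhtsupopekhkhushchh is wrong: it has the affixes in the wrong order.

A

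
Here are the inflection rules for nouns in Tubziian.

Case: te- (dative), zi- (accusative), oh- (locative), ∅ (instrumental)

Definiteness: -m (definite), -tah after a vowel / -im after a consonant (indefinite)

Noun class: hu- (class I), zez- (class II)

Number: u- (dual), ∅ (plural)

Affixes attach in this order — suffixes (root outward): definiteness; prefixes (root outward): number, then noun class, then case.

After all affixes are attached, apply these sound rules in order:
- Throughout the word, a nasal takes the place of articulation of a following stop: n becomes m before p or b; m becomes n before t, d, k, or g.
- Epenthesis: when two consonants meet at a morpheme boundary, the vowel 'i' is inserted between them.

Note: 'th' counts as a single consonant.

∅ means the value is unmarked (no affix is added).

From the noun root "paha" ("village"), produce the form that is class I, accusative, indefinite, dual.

zihuupahatah

Attach number dual u- → upaha.
Attach definiteness indefinite -tah (after vowel 'a') → upahatah.
Attach noun class class I hu- → huupahatah.
Attach case accusative zi- → zihuupahatah.
Nasal assimilation: no change.
Epenthesis: no change.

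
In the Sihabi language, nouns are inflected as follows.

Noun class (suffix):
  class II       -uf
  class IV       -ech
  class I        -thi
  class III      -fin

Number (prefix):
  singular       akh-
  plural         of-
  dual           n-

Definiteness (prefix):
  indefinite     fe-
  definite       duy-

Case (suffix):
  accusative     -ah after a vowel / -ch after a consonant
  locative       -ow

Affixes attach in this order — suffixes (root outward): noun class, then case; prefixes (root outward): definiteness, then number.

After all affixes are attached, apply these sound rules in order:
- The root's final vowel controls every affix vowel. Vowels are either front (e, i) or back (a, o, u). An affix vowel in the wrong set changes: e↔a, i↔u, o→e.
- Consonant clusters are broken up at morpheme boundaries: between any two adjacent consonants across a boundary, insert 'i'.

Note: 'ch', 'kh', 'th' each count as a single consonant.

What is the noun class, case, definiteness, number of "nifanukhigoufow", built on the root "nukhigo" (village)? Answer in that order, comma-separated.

Segment: n-fe-nukhigo-uf-ow.
noun class: -uf → class II.
case: -ow → locative.
definiteness: fe- → indefinite.
number: n- → dual.

class II, locative, indefinite, dual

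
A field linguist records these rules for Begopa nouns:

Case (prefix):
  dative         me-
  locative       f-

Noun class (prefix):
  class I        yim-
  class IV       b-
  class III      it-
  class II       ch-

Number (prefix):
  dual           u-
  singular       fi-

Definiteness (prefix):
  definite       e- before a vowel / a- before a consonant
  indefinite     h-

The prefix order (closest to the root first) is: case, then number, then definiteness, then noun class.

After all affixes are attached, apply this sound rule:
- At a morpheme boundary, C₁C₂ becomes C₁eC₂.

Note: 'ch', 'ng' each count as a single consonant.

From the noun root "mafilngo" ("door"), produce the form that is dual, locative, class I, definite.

Attach case locative f- → fmafilngo.
Attach number dual u- → ufmafilngo.
Attach definiteness definite e- (before vowel 'u') → eufmafilngo.
Attach noun class class I yim- → yimeufmafilngo.
Apply epenthesis: yimeufmafilngo → yimeufemafilngo.

yimeufemafilngo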